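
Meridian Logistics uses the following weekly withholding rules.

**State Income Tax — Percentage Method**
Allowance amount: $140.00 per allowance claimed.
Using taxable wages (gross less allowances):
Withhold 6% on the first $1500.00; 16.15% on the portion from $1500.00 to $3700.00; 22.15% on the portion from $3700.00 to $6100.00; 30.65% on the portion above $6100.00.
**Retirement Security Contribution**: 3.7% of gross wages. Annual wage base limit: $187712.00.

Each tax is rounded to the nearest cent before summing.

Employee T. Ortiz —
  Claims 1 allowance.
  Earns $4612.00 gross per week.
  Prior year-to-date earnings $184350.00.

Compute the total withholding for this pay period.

$740.69

State Income Tax: taxable = $4612.00 − 1×$140.00 = $4472.00
  $445.30 + 22.15% × ($4472.00 − $3700.00) = $445.30 + 22.15% × $772.00 = $616.30
Retirement Security Contribution: cap $187712.00 − YTD $184350.00 = $3362.00 subject; 3.7% × $3362.00 = $124.39
Total: $616.30 + $124.39 = $740.69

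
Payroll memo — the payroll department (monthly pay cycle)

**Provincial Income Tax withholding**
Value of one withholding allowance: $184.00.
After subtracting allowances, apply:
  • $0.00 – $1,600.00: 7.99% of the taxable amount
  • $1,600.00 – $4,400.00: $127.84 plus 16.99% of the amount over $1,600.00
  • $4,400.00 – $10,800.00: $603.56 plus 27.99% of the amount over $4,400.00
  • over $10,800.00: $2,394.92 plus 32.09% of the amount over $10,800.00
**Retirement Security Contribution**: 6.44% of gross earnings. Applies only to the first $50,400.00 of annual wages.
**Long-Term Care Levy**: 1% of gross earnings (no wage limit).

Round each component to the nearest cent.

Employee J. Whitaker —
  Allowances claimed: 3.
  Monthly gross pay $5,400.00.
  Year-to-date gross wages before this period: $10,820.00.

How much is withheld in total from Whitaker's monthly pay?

$1,130.72

Provincial Income Tax: taxable = $5,400.00 − 3×$184.00 = $4,848.00
  $603.56 + 27.99% × ($4,848.00 − $4,400.00) = $603.56 + 27.99% × $448.00 = $728.96
Retirement Security Contribution: 6.44% × $5,400.00 = $347.76
Long-Term Care Levy: 1% × $5,400.00 = $54.00
Total: $728.96 + $347.76 + $54.00 = $1,130.72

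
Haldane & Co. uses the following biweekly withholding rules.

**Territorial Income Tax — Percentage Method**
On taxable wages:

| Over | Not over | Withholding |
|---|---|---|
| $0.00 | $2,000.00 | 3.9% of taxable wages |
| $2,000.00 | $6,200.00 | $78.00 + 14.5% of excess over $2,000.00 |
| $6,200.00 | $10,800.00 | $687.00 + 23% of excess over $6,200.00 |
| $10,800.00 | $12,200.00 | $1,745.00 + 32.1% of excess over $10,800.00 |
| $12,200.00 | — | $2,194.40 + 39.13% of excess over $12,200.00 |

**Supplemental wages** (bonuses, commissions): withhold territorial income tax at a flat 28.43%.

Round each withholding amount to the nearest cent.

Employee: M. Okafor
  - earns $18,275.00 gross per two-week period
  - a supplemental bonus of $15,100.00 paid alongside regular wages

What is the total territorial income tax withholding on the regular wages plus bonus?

$8,864.48

Territorial Income Tax: taxable = $18,275.00
  $2,194.40 + 39.13% × ($18,275.00 − $12,200.00) = $2,194.40 + 39.13% × $6,075.00 = $4,571.55
Supplemental (28.43% flat on bonus): 28.43% × $15,100.00 = $4,292.93
Total territorial income tax: $4,571.55 + $4,292.93 = $8,864.48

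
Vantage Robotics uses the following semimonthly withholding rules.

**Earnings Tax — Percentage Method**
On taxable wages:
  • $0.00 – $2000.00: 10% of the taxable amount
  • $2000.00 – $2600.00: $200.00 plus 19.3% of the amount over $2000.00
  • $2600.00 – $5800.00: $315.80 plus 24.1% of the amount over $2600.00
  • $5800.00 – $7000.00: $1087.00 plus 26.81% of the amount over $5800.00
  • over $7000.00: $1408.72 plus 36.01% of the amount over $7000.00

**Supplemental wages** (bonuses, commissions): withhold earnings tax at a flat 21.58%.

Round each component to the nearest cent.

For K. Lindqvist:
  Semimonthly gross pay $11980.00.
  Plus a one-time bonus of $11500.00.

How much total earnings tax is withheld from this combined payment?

Earnings Tax: taxable = $11980.00
  $1408.72 + 36.01% × ($11980.00 − $7000.00) = $1408.72 + 36.01% × $4980.00 = $3202.02
Supplemental (21.58% flat on bonus): 21.58% × $11500.00 = $2481.70
Total earnings tax: $3202.02 + $2481.70 = $5683.72

$5683.72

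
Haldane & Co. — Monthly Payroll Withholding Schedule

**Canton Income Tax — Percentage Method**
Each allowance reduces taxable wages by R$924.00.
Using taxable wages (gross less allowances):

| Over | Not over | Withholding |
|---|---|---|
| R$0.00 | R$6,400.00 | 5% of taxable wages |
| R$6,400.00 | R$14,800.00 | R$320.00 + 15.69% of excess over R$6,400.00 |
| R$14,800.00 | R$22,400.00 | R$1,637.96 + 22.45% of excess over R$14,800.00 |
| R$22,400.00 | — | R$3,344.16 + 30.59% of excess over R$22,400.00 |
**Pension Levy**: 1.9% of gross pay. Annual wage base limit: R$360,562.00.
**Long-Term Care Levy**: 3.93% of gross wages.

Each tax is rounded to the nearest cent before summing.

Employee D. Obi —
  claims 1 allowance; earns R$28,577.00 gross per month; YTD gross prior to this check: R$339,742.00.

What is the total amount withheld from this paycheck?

Canton Income Tax: taxable = R$28,577.00 − 1×R$924.00 = R$27,653.00
  R$3,344.16 + 30.59% × (R$27,653.00 − R$22,400.00) = R$3,344.16 + 30.59% × R$5,253.00 = R$4,951.05
Pension Levy: cap R$360,562.00 − YTD R$339,742.00 = R$20,820.00 subject; 1.9% × R$20,820.00 = R$395.58
Long-Term Care Levy: 3.93% × R$28,577.00 = R$1,123.08
Total: R$4,951.05 + R$395.58 + R$1,123.08 = R$6,469.71

R$6,469.71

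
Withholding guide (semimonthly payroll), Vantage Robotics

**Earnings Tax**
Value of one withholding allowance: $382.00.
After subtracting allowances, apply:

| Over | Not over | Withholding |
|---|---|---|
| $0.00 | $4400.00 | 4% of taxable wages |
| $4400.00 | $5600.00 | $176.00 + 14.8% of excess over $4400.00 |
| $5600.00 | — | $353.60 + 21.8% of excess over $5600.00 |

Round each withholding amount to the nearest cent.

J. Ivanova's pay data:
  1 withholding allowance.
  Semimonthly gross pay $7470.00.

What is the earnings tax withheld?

Earnings Tax: taxable = $7470.00 − 1×$382.00 = $7088.00
  $353.60 + 21.8% × ($7088.00 − $5600.00) = $353.60 + 21.8% × $1488.00 = $677.98

$677.98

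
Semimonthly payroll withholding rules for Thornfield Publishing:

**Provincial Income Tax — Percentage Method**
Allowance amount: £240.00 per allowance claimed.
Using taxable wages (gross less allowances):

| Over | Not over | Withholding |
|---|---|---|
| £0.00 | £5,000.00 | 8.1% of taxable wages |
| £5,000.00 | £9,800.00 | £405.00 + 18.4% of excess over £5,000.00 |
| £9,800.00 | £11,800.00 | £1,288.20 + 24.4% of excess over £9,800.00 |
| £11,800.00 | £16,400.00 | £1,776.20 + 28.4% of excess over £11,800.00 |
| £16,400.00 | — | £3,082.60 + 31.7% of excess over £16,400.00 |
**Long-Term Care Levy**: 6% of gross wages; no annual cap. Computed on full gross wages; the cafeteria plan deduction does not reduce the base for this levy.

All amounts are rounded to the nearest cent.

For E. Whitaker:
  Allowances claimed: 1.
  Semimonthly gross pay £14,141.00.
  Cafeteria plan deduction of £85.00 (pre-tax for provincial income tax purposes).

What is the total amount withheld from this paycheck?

Provincial Income Tax: taxable = £14,141.00 − £85.00 − 1×£240.00 = £13,816.00
  £1,776.20 + 28.4% × (£13,816.00 − £11,800.00) = £1,776.20 + 28.4% × £2,016.00 = £2,348.74
Long-Term Care Levy: 6% × £14,141.00 = £848.46
Total: £2,348.74 + £848.46 = £3,197.20

£3,197.20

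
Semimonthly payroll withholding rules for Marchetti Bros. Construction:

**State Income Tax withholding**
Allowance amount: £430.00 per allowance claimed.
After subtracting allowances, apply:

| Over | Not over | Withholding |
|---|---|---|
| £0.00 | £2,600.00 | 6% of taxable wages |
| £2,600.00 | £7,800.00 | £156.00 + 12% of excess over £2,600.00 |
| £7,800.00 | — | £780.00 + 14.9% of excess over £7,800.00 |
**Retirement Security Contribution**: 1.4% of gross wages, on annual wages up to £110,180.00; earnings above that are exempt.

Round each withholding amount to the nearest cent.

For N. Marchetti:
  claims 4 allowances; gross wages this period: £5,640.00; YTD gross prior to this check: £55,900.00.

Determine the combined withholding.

State Income Tax: taxable = £5,640.00 − 4×£430.00 = £3,920.00
  £156.00 + 12% × (£3,920.00 − £2,600.00) = £156.00 + 12% × £1,320.00 = £314.40
Retirement Security Contribution: 1.4% × £5,640.00 = £78.96
Total: £314.40 + £78.96 = £393.36

£393.36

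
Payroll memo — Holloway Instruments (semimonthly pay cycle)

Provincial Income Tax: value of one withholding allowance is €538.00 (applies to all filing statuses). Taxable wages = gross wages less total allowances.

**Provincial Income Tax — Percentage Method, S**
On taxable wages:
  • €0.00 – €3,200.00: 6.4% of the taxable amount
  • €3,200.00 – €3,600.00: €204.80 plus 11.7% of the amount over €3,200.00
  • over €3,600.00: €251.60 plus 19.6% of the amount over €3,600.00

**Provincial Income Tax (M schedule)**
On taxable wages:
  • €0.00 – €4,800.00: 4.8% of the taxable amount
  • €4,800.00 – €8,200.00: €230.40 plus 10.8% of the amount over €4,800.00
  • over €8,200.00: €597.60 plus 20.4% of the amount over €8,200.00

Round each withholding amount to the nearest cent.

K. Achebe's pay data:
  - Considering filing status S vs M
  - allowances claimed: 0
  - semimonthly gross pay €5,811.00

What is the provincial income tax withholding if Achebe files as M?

Provincial Income Tax (M): taxable = €5,811.00
  €230.40 + 10.8% × (€5,811.00 − €4,800.00) = €230.40 + 10.8% × €1,011.00 = €339.59

€339.59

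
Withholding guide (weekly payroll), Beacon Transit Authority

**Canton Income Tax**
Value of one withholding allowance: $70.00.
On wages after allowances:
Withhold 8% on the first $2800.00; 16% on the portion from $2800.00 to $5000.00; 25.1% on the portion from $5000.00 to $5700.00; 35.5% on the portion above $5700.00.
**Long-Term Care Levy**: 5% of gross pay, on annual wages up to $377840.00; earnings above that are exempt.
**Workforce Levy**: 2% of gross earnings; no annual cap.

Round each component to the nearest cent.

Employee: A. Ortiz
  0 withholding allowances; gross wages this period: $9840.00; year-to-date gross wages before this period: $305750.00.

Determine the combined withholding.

Canton Income Tax: taxable = $9840.00
  $751.70 + 35.5% × ($9840.00 − $5700.00) = $751.70 + 35.5% × $4140.00 = $2221.40
Long-Term Care Levy: 5% × $9840.00 = $492.00
Workforce Levy: 2% × $9840.00 = $196.80
Total: $2221.40 + $492.00 + $196.80 = $2910.20

$2910.20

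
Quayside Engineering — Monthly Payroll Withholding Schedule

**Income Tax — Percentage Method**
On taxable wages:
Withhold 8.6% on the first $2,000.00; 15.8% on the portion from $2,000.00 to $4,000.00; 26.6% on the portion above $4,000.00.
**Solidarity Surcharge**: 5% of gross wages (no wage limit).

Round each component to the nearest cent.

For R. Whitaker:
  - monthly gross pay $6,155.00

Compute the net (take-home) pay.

Income Tax: taxable = $6,155.00
  $488.00 + 26.6% × ($6,155.00 − $4,000.00) = $488.00 + 26.6% × $2,155.00 = $1,061.23
Solidarity Surcharge: 5% × $6,155.00 = $307.75
Total withheld: $1,061.23 + $307.75 = $1,368.98
Net pay: $6,155.00 − $1,368.98 = $4,786.02

$4,786.02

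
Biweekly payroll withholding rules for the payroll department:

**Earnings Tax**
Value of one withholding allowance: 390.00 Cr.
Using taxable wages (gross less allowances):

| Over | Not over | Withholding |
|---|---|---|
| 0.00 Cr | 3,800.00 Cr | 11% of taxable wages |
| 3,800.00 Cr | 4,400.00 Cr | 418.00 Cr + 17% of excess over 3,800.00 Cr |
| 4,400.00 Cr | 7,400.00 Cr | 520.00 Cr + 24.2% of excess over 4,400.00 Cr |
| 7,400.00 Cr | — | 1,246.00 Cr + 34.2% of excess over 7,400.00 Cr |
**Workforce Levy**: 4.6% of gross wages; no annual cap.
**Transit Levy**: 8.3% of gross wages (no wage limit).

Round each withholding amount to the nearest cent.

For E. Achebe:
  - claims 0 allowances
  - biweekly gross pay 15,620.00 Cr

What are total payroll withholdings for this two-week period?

Earnings Tax: taxable = 15,620.00 Cr
  1,246.00 Cr + 34.2% × (15,620.00 Cr − 7,400.00 Cr) = 1,246.00 Cr + 34.2% × 8,220.00 Cr = 4,057.24 Cr
Workforce Levy: 4.6% × 15,620.00 Cr = 718.52 Cr
Transit Levy: 8.3% × 15,620.00 Cr = 1,296.46 Cr
Total: 4,057.24 Cr + 718.52 Cr + 1,296.46 Cr = 6,072.22 Cr

6,072.22 Cr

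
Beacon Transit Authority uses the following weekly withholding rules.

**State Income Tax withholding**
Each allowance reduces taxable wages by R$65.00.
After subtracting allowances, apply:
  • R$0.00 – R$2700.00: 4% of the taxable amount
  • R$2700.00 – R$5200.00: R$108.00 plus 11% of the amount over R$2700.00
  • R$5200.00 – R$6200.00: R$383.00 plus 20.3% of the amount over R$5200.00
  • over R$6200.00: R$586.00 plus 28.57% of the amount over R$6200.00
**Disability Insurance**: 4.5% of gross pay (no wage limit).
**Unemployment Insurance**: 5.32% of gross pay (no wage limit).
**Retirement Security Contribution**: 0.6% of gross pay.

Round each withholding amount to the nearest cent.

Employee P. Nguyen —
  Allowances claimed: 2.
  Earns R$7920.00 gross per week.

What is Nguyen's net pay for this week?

State Income Tax: taxable = R$7920.00 − 2×R$65.00 = R$7790.00
  R$586.00 + 28.57% × (R$7790.00 − R$6200.00) = R$586.00 + 28.57% × R$1590.00 = R$1040.26
Disability Insurance: 4.5% × R$7920.00 = R$356.40
Unemployment Insurance: 5.32% × R$7920.00 = R$421.34
Retirement Security Contribution: 0.6% × R$7920.00 = R$47.52
Total withheld: R$1040.26 + R$356.40 + R$421.34 + R$47.52 = R$1865.52
Net pay: R$7920.00 − R$1865.52 = R$6054.48

R$6054.48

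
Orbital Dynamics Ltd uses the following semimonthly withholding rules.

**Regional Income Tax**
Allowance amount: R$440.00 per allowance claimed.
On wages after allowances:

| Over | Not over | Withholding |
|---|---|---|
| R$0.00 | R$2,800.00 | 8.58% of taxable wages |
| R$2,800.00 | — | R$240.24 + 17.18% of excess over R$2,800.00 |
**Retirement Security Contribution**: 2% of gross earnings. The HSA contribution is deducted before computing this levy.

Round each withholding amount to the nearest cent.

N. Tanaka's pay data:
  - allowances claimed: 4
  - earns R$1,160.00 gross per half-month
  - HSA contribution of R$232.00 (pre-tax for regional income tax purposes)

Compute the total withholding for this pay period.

Regional Income Tax: taxable = R$1,160.00 − R$232.00 − 4×R$440.00 = R$-832.00
  Taxable ≤ 0 → R$0.00
Retirement Security Contribution: 2% × R$928.00 = R$18.56
Total: R$0.00 + R$18.56 = R$18.56

R$18.56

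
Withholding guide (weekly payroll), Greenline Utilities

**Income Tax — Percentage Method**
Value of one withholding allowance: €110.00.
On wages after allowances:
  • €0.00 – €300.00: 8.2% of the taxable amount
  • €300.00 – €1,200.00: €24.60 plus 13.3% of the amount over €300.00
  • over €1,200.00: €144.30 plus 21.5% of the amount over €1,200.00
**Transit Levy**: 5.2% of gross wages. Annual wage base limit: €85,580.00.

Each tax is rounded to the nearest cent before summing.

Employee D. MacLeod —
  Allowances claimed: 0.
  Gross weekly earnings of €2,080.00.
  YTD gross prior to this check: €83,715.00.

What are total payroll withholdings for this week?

Income Tax: taxable = €2,080.00
  €144.30 + 21.5% × (€2,080.00 − €1,200.00) = €144.30 + 21.5% × €880.00 = €333.50
Transit Levy: cap €85,580.00 − YTD €83,715.00 = €1,865.00 subject; 5.2% × €1,865.00 = €96.98
Total: €333.50 + €96.98 = €430.48

€430.48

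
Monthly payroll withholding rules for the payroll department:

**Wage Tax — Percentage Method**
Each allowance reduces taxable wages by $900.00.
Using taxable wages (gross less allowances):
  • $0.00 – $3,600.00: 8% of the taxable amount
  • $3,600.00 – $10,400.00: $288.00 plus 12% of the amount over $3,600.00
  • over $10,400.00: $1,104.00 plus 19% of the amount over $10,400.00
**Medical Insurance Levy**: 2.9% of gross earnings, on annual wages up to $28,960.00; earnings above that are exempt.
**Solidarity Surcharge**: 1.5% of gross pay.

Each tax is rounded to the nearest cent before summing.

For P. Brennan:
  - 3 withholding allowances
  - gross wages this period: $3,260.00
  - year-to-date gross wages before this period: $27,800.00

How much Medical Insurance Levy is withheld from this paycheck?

$33.64

Medical Insurance Levy: cap $28,960.00 − YTD $27,800.00 = $1,160.00 subject; 2.9% × $1,160.00 = $33.64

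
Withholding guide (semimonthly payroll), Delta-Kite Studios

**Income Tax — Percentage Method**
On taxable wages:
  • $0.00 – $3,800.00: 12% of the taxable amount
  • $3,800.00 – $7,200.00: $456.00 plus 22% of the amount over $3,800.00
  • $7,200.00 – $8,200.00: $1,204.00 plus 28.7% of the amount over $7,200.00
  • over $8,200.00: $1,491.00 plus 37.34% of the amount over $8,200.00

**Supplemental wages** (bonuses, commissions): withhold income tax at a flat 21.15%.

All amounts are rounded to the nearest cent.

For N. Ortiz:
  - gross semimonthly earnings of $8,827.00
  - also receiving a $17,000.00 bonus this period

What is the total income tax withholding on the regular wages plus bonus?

Income Tax: taxable = $8,827.00
  $1,491.00 + 37.34% × ($8,827.00 − $8,200.00) = $1,491.00 + 37.34% × $627.00 = $1,725.12
Supplemental (21.15% flat on bonus): 21.15% × $17,000.00 = $3,595.50
Total income tax: $1,725.12 + $3,595.50 = $5,320.62

$5,320.62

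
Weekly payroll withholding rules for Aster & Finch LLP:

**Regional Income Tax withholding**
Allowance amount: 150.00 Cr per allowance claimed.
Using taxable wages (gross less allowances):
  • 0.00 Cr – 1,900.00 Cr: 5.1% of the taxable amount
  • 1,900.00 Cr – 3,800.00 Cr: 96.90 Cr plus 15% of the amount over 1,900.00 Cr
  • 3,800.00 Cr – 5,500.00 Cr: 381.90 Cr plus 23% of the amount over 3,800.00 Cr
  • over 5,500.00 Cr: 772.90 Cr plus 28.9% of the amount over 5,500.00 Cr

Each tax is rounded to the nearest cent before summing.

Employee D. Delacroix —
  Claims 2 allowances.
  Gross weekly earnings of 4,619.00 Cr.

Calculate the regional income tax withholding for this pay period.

501.27 Cr

Regional Income Tax: taxable = 4,619.00 Cr − 2×150.00 Cr = 4,319.00 Cr
  381.90 Cr + 23% × (4,319.00 Cr − 3,800.00 Cr) = 381.90 Cr + 23% × 519.00 Cr = 501.27 Cr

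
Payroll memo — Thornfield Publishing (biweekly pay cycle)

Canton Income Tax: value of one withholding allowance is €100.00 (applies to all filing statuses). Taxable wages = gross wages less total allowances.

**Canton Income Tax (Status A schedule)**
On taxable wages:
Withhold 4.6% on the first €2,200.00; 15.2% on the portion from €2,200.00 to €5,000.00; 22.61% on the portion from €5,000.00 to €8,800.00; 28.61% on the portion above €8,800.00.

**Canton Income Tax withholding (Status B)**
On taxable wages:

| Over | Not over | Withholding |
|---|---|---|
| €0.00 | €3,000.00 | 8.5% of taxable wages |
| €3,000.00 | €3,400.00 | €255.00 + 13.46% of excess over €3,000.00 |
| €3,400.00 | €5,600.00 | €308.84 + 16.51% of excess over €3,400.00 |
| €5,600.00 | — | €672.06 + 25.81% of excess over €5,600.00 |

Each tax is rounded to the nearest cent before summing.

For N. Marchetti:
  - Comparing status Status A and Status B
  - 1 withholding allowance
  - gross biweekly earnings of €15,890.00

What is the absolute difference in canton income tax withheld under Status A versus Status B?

Canton Income Tax (Status A): taxable = €15,890.00 − 1×€100.00 = €15,790.00
  €1,385.98 + 28.61% × (€15,790.00 − €8,800.00) = €1,385.98 + 28.61% × €6,990.00 = €3,385.82
Canton Income Tax (Status B): taxable = €15,890.00 − 1×€100.00 = €15,790.00
  €672.06 + 25.81% × (€15,790.00 − €5,600.00) = €672.06 + 25.81% × €10,190.00 = €3,302.10
Difference: |€3,385.82 − €3,302.10| = €83.72 (higher under Status A)

€83.72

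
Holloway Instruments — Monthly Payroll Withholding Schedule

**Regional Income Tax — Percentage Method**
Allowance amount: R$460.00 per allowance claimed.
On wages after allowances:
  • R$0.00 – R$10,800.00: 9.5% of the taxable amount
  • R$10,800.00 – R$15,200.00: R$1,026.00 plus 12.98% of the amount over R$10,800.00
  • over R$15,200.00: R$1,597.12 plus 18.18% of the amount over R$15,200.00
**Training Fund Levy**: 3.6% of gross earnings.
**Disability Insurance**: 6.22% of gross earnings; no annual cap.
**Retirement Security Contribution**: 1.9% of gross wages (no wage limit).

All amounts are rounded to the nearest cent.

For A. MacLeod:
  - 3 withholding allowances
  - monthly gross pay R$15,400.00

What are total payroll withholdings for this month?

R$3,248.84

Regional Income Tax: taxable = R$15,400.00 − 3×R$460.00 = R$14,020.00
  R$1,026.00 + 12.98% × (R$14,020.00 − R$10,800.00) = R$1,026.00 + 12.98% × R$3,220.00 = R$1,443.96
Training Fund Levy: 3.6% × R$15,400.00 = R$554.40
Disability Insurance: 6.22% × R$15,400.00 = R$957.88
Retirement Security Contribution: 1.9% × R$15,400.00 = R$292.60
Total: R$1,443.96 + R$554.40 + R$957.88 + R$292.60 = R$3,248.84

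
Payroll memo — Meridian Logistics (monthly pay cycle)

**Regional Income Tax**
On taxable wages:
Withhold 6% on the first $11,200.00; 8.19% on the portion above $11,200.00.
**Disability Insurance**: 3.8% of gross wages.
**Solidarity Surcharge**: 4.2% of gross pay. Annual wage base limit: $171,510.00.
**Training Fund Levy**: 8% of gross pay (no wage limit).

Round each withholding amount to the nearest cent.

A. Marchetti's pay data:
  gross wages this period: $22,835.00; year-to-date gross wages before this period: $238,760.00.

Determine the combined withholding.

$4,319.44

Regional Income Tax: taxable = $22,835.00
  $672.00 + 8.19% × ($22,835.00 − $11,200.00) = $672.00 + 8.19% × $11,635.00 = $1,624.91
Disability Insurance: 3.8% × $22,835.00 = $867.73
Solidarity Surcharge: YTD $238,760.00 ≥ cap $171,510.00 → $0.00
Training Fund Levy: 8% × $22,835.00 = $1,826.80
Total: $1,624.91 + $867.73 + $0.00 + $1,826.80 = $4,319.44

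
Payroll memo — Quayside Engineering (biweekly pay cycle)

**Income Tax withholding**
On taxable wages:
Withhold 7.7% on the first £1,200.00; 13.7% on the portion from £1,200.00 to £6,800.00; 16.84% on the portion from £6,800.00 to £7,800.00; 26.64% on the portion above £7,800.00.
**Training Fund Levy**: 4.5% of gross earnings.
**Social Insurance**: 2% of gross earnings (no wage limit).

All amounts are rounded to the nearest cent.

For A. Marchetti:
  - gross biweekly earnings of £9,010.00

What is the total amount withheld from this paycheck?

Income Tax: taxable = £9,010.00
  £1,028.00 + 26.64% × (£9,010.00 − £7,800.00) = £1,028.00 + 26.64% × £1,210.00 = £1,350.34
Training Fund Levy: 4.5% × £9,010.00 = £405.45
Social Insurance: 2% × £9,010.00 = £180.20
Total: £1,350.34 + £405.45 + £180.20 = £1,935.99

£1,935.99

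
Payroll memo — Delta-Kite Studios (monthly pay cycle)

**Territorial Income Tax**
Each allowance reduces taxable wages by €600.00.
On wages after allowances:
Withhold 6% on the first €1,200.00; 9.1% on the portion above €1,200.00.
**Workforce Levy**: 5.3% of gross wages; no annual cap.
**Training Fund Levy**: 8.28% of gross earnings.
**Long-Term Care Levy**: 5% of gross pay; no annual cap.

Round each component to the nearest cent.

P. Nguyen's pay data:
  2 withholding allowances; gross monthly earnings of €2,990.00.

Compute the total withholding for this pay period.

Territorial Income Tax: taxable = €2,990.00 − 2×€600.00 = €1,790.00
  €72.00 + 9.1% × (€1,790.00 − €1,200.00) = €72.00 + 9.1% × €590.00 = €125.69
Workforce Levy: 5.3% × €2,990.00 = €158.47
Training Fund Levy: 8.28% × €2,990.00 = €247.57
Long-Term Care Levy: 5% × €2,990.00 = €149.50
Total: €125.69 + €158.47 + €247.57 + €149.50 = €681.23

€681.23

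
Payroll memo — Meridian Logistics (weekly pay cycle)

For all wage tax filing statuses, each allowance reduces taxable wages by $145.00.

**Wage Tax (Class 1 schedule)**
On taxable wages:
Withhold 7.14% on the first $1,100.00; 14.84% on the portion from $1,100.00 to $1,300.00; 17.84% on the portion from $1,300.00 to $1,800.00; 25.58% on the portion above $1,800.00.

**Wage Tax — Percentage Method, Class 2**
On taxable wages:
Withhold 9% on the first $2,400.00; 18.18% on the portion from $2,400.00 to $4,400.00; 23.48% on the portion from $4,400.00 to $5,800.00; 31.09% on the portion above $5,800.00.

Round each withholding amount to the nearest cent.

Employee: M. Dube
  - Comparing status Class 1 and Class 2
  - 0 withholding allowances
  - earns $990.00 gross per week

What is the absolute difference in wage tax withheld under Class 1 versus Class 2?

$18.41

Wage Tax (Class 1): taxable = $990.00
  7.14% × $990.00 = $70.69
Wage Tax (Class 2): taxable = $990.00
  9% × $990.00 = $89.10
Difference: |$70.69 − $89.10| = $18.41 (higher under Class 2)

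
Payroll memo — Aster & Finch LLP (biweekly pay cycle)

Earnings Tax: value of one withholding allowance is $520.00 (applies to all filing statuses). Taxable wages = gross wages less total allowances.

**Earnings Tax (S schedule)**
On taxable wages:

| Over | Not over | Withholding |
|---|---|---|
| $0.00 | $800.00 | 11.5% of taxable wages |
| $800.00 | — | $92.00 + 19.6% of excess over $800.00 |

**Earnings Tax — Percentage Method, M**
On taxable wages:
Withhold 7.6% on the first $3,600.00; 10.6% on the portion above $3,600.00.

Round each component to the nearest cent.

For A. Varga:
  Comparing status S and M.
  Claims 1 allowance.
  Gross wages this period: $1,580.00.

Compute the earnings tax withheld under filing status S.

Earnings Tax (S): taxable = $1,580.00 − 1×$520.00 = $1,060.00
  $92.00 + 19.6% × ($1,060.00 − $800.00) = $92.00 + 19.6% × $260.00 = $142.96

$142.96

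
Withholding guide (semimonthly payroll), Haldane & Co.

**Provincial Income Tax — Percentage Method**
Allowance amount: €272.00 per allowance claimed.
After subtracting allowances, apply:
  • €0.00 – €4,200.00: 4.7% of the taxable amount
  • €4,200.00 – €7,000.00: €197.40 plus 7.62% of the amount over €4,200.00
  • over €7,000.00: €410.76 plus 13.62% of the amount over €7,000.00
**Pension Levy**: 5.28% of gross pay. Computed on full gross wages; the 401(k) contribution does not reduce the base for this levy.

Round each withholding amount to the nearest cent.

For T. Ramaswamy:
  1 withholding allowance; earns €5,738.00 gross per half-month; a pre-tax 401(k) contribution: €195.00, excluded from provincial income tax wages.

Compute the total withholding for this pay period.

€581.98

Provincial Income Tax: taxable = €5,738.00 − €195.00 − 1×€272.00 = €5,271.00
  €197.40 + 7.62% × (€5,271.00 − €4,200.00) = €197.40 + 7.62% × €1,071.00 = €279.01
Pension Levy: 5.28% × €5,738.00 = €302.97
Total: €279.01 + €302.97 = €581.98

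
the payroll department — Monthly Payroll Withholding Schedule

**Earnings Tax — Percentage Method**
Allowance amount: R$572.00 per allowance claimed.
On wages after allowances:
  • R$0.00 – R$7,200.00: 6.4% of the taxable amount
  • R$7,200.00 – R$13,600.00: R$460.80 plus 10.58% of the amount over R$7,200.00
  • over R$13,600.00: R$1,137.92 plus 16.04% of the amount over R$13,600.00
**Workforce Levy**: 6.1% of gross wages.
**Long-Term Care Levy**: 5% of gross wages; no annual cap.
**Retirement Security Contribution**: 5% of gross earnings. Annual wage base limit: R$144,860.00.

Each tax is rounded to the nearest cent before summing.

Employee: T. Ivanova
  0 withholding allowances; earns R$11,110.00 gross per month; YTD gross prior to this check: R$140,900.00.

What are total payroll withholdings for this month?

Earnings Tax: taxable = R$11,110.00
  R$460.80 + 10.58% × (R$11,110.00 − R$7,200.00) = R$460.80 + 10.58% × R$3,910.00 = R$874.48
Workforce Levy: 6.1% × R$11,110.00 = R$677.71
Long-Term Care Levy: 5% × R$11,110.00 = R$555.50
Retirement Security Contribution: cap R$144,860.00 − YTD R$140,900.00 = R$3,960.00 subject; 5% × R$3,960.00 = R$198.00
Total: R$874.48 + R$677.71 + R$555.50 + R$198.00 = R$2,305.69

R$2,305.69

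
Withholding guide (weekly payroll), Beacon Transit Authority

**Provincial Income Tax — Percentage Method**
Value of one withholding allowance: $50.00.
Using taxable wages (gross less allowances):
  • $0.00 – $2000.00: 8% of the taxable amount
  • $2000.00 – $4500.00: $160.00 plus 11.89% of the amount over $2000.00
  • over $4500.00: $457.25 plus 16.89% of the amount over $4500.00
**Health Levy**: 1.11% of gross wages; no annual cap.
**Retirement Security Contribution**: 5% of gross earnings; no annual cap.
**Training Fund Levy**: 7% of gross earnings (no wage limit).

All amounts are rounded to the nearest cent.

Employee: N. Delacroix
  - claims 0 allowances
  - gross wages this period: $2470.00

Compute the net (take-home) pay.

$1930.30

Provincial Income Tax: taxable = $2470.00
  $160.00 + 11.89% × ($2470.00 − $2000.00) = $160.00 + 11.89% × $470.00 = $215.88
Health Levy: 1.11% × $2470.00 = $27.42
Retirement Security Contribution: 5% × $2470.00 = $123.50
Training Fund Levy: 7% × $2470.00 = $172.90
Total withheld: $215.88 + $27.42 + $123.50 + $172.90 = $539.70
Net pay: $2470.00 − $539.70 = $1930.30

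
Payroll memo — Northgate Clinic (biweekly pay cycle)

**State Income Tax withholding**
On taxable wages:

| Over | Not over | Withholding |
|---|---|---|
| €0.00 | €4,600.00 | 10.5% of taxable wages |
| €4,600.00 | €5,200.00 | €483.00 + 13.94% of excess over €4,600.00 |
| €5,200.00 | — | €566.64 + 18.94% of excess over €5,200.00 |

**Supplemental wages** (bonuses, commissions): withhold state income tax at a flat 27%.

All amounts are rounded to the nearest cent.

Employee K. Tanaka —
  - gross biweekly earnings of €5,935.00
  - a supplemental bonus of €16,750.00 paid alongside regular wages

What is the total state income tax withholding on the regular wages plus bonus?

State Income Tax: taxable = €5,935.00
  €566.64 + 18.94% × (€5,935.00 − €5,200.00) = €566.64 + 18.94% × €735.00 = €705.85
Supplemental (27% flat on bonus): 27% × €16,750.00 = €4,522.50
Total state income tax: €705.85 + €4,522.50 = €5,228.35

€5,228.35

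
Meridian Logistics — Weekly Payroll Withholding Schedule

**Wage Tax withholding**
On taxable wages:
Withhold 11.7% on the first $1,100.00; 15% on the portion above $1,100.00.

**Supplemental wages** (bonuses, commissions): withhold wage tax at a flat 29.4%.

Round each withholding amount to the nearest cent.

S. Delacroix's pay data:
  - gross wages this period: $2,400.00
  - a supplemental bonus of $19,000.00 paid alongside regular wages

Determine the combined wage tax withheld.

$5,909.70

Wage Tax: taxable = $2,400.00
  $128.70 + 15% × ($2,400.00 − $1,100.00) = $128.70 + 15% × $1,300.00 = $323.70
Supplemental (29.4% flat on bonus): 29.4% × $19,000.00 = $5,586.00
Total wage tax: $323.70 + $5,586.00 = $5,909.70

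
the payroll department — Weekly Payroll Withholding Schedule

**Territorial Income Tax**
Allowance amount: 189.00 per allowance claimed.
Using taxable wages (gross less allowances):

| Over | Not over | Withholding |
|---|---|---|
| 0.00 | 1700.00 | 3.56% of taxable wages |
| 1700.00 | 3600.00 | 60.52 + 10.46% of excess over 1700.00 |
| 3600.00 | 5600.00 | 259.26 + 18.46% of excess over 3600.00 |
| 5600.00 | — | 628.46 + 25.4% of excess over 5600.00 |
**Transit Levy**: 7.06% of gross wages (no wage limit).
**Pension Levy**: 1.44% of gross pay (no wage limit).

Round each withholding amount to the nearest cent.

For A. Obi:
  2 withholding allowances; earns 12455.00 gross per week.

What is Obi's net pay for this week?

9122.71

Territorial Income Tax: taxable = 12455.00 − 2×189.00 = 12077.00
  628.46 + 25.4% × (12077.00 − 5600.00) = 628.46 + 25.4% × 6477.00 = 2273.62
Transit Levy: 7.06% × 12455.00 = 879.32
Pension Levy: 1.44% × 12455.00 = 179.35
Total withheld: 2273.62 + 879.32 + 179.35 = 3332.29
Net pay: 12455.00 − 3332.29 = 9122.71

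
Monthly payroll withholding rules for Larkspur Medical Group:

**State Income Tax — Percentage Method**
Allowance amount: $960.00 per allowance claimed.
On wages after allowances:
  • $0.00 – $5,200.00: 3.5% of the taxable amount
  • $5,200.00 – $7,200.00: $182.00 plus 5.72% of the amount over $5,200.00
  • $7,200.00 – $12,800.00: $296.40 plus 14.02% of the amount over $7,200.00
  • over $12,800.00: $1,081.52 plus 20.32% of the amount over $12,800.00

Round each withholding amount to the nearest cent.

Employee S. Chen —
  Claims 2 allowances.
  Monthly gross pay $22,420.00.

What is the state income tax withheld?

$2,646.16

State Income Tax: taxable = $22,420.00 − 2×$960.00 = $20,500.00
  $1,081.52 + 20.32% × ($20,500.00 − $12,800.00) = $1,081.52 + 20.32% × $7,700.00 = $2,646.16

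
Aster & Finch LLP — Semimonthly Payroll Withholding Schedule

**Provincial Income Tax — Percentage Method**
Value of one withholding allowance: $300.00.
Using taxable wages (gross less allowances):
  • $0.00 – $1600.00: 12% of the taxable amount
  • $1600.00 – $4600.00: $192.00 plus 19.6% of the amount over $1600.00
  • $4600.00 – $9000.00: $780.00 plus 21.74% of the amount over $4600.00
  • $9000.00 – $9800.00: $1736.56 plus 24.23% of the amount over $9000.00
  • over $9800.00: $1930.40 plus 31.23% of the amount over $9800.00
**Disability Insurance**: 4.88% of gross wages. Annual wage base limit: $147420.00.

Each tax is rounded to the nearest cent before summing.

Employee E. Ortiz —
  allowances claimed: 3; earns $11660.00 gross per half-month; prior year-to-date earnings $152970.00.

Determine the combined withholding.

Provincial Income Tax: taxable = $11660.00 − 3×$300.00 = $10760.00
  $1930.40 + 31.23% × ($10760.00 − $9800.00) = $1930.40 + 31.23% × $960.00 = $2230.21
Disability Insurance: YTD $152970.00 ≥ cap $147420.00 → $0.00
Total: $2230.21 + $0.00 = $2230.21

$2230.21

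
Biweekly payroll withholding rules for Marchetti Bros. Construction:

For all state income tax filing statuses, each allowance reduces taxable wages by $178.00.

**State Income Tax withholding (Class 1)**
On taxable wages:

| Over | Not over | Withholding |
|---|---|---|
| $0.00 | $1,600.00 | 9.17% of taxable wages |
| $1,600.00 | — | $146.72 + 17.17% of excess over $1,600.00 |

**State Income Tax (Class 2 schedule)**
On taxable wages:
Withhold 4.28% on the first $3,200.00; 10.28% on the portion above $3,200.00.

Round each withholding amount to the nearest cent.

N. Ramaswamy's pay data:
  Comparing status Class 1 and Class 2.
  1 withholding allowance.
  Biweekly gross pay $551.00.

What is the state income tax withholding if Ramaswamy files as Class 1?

State Income Tax (Class 1): taxable = $551.00 − 1×$178.00 = $373.00
  9.17% × $373.00 = $34.20

$34.20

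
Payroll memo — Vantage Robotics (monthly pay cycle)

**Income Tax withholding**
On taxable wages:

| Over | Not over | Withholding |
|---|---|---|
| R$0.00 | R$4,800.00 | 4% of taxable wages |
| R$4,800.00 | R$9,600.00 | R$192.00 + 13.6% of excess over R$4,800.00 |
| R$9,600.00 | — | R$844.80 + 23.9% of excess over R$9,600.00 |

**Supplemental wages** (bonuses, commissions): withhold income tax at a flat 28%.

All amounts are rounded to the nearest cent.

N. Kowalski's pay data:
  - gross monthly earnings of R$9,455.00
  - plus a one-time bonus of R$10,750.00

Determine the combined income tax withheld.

Income Tax: taxable = R$9,455.00
  R$192.00 + 13.6% × (R$9,455.00 − R$4,800.00) = R$192.00 + 13.6% × R$4,655.00 = R$825.08
Supplemental (28% flat on bonus): 28% × R$10,750.00 = R$3,010.00
Total income tax: R$825.08 + R$3,010.00 = R$3,835.08

R$3,835.08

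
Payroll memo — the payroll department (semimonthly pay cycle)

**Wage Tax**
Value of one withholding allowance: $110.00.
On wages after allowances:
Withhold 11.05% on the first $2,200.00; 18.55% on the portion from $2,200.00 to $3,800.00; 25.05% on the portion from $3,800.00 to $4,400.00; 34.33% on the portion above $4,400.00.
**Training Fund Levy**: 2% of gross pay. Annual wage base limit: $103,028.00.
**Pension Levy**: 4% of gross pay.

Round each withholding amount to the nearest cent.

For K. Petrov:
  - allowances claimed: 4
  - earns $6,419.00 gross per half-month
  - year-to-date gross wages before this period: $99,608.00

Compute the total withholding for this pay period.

Wage Tax: taxable = $6,419.00 − 4×$110.00 = $5,979.00
  $690.20 + 34.33% × ($5,979.00 − $4,400.00) = $690.20 + 34.33% × $1,579.00 = $1,232.27
Training Fund Levy: cap $103,028.00 − YTD $99,608.00 = $3,420.00 subject; 2% × $3,420.00 = $68.40
Pension Levy: 4% × $6,419.00 = $256.76
Total: $1,232.27 + $68.40 + $256.76 = $1,557.43

$1,557.43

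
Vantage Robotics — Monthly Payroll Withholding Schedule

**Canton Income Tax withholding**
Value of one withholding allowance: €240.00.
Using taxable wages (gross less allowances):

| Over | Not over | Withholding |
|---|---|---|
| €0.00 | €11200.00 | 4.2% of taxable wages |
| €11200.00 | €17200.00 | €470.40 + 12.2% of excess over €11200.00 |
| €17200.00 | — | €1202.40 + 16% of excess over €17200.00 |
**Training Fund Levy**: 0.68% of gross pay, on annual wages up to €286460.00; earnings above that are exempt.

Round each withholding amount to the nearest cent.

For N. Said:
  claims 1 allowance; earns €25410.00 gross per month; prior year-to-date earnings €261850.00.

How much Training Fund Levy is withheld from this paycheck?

Training Fund Levy: cap €286460.00 − YTD €261850.00 = €24610.00 subject; 0.68% × €24610.00 = €167.35

€167.35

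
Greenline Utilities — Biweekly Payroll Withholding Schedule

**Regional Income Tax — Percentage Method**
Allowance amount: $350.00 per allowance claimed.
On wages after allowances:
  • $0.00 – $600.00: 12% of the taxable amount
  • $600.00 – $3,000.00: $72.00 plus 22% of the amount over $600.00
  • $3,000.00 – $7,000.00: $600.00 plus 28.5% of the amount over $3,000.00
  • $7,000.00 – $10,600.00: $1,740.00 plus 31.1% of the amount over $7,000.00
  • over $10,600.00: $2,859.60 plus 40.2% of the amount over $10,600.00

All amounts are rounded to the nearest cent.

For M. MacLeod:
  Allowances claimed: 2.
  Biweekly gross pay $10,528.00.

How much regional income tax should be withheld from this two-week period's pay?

$2,619.51

Regional Income Tax: taxable = $10,528.00 − 2×$350.00 = $9,828.00
  $1,740.00 + 31.1% × ($9,828.00 − $7,000.00) = $1,740.00 + 31.1% × $2,828.00 = $2,619.51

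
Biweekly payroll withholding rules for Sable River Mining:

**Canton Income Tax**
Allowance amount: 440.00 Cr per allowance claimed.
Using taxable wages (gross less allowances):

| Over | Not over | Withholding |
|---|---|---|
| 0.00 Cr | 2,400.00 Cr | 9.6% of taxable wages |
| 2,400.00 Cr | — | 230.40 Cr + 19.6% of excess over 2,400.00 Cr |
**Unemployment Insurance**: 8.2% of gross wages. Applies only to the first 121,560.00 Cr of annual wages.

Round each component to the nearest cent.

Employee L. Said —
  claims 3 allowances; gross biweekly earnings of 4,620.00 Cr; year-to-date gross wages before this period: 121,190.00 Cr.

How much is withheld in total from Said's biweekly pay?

437.14 Cr

Canton Income Tax: taxable = 4,620.00 Cr − 3×440.00 Cr = 3,300.00 Cr
  230.40 Cr + 19.6% × (3,300.00 Cr − 2,400.00 Cr) = 230.40 Cr + 19.6% × 900.00 Cr = 406.80 Cr
Unemployment Insurance: cap 121,560.00 Cr − YTD 121,190.00 Cr = 370.00 Cr subject; 8.2% × 370.00 Cr = 30.34 Cr
Total: 406.80 Cr + 30.34 Cr = 437.14 Cr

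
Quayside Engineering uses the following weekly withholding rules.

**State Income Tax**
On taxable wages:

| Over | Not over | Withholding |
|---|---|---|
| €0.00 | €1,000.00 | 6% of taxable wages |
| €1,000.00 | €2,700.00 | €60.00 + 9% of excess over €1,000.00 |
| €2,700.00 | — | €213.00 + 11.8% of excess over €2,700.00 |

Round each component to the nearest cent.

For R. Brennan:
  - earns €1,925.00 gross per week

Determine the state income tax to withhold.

State Income Tax: taxable = €1,925.00
  €60.00 + 9% × (€1,925.00 − €1,000.00) = €60.00 + 9% × €925.00 = €143.25

€143.25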